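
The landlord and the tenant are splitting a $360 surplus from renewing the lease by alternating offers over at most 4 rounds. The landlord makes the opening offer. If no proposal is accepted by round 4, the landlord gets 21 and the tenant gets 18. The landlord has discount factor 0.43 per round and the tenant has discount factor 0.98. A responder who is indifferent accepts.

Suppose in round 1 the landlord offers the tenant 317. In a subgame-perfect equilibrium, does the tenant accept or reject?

Reject

Work out the tenant's continuation value if the offer is rejected.
Round 4 (the tenant proposes): the landlord gets 21 if talks fail, so the tenant offers 21 and keeps 339.
Round 3 (the landlord proposes): the tenant can get 339 next round, worth 0.98 × 339 = 332.22 now; the landlord offers that and keeps 27.78.
Round 2 (the tenant proposes): the landlord can get 27.78 next round, worth 0.43 × 27.78 = 11.9454 now, so the tenant offers 11.9454, keeping 348.0546.
So by rejecting in round 1, the tenant gets 348.0546 next round, worth 0.98 × 348.0546 = 341.093508 now.
Offer 317 < 341.093508, so the tenant rejects.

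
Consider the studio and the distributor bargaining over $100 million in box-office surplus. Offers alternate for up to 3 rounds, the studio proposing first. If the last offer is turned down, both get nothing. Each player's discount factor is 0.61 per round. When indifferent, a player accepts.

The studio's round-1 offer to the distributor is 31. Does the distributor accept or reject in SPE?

Round 3 (the studio proposes): the distributor will accept anything ≥ 0, so the studio offers 0 and keeps 100.
Round 2 (the distributor proposes): the studio can get 100 next round, worth 0.61 × 100 = 61 now, so the distributor offers 61, keeping 39.
So by rejecting in round 1, the distributor gets 39 next round, worth 0.61 × 39 = 23.79 now.
Offer 31 ≥ 23.79, so the distributor accepts.

Accept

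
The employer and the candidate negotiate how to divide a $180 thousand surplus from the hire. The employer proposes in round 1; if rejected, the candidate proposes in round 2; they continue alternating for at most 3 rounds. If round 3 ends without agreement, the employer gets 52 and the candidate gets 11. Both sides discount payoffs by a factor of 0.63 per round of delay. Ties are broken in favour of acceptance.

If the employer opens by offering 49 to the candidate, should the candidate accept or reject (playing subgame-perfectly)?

Work out the candidate's continuation value if the offer is rejected.
Round 3 (the employer proposes): the candidate gets 11 if talks fail, so the employer offers 11 and keeps 169.
Round 2 (the candidate proposes): the employer can get 169 next round, worth 0.63 × 169 = 106.47 now. The candidate offers 106.47 and keeps 180 − 106.47 = 73.53.
So by rejecting in round 1, the candidate gets 73.53 next round, worth 0.63 × 73.53 = 46.3239 now.
Offer 49 ≥ 46.3239, so the candidate accepts.

Accept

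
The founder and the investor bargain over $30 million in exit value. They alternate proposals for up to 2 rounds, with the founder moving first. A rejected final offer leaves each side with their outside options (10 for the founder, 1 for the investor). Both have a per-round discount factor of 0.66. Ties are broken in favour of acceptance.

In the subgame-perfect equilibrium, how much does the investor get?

13.2

Round 2 (the investor proposes): the founder gets 10 if talks fail, so the investor offers 10 and keeps 20.
Round 1 (the founder proposes): the investor can get 20 next round, worth 0.66 × 20 = 13.2 now; the founder offers that and keeps 16.8.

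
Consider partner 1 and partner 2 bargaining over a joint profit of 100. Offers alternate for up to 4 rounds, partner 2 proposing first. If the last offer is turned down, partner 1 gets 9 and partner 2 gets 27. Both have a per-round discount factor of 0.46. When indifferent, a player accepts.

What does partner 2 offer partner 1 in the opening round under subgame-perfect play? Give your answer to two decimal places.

Round 4 (partner 1 proposes): partner 2 gets 27 if talks fail, so partner 1 offers 27 and keeps 73.
Round 3 (partner 2 proposes): partner 1 can get 73 next round, worth 0.46 × 73 = 33.58 now; partner 2 offers that and keeps 66.42.
Round 2 (partner 1 proposes): partner 2 can get 66.42 next round, worth 0.46 × 66.42 = 30.5532 now. Partner 1 offers 30.5532 and keeps 100 − 30.5532 = 69.4468.
Round 1 (partner 2 proposes): partner 1 can get 69.4468 next round, worth 0.46 × 69.4468 = 31.945528 now. Partner 2 offers 31.945528 and keeps 100 − 31.945528 = 68.054472.

31.95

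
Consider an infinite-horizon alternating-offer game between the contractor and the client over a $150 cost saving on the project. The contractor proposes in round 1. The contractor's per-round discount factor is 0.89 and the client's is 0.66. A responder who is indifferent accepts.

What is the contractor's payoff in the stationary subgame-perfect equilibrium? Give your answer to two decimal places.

When the contractor proposes, the client accepts any offer worth at least 0.66 times what the client would get by proposing next round; and vice versa.
This gives x = 150 − 0.66y and y = 150 − 0.89x, where x and y are each side's share when it proposes.
Hence (1 − 0.66·0.89)x = 150(1 − 0.66), i.e. 0.4126·x = 51.
x ≈ 123.6064; the client's share is 150 − x ≈ 26.3936.

123.61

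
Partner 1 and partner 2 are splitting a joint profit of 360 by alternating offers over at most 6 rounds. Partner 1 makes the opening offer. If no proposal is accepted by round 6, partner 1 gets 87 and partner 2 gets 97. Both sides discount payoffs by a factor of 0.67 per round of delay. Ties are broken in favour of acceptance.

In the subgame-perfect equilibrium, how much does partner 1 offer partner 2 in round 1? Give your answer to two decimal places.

Round 6 (partner 2 proposes): partner 1 gets 87 if talks fail, so partner 2 offers 87 and keeps 273.
Round 5 (partner 1 proposes): partner 2 can get 273 next round, worth 0.67 × 273 = 182.91 now, so partner 1 offers 182.91, keeping 177.09.
Round 4 (partner 2 proposes): partner 1 can get 177.09 next round, worth 0.67 × 177.09 = 118.6503 now; partner 2 offers that and keeps 241.3497.
Round 3 (partner 1 proposes): partner 2 can get 241.3497 next round, worth 0.67 × 241.3497 = 161.704299 now; partner 1 offers that and keeps 198.295701.
Round 2 (partner 2 proposes): partner 1 can get 198.295701 next round, worth 0.67 × 198.295701 = 132.85811967 now, so partner 2 offers 132.85811967, keeping 227.14188033.
Round 1 (partner 1 proposes): partner 2 can get 227.14188033 next round, worth 0.67 × 227.14188033 = 152.1850598211 now; partner 1 offers that and keeps 207.8149401789.

152.19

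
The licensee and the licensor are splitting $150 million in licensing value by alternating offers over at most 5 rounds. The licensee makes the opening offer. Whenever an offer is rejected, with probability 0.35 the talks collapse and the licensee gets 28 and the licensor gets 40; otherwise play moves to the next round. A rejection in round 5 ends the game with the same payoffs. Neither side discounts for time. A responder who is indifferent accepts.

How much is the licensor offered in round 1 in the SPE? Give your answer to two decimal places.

66.54

By backward induction:
Round 5 (the licensee proposes): the licensor gets 40 if talks fail, so the licensee offers 40 and keeps 110.
Round 4 (the licensor proposes): rejecting gives the licensee an expected 0.65 × 110 + 0.35 × 28 = 81.3; the licensor offers that and keeps 68.7.
Round 3 (the licensee proposes): rejecting gives the licensor an expected 0.65 × 68.7 + 0.35 × 40 = 58.655, so the licensee offers 58.655, keeping 91.345.
Round 2 (the licensor proposes): rejecting gives the licensee an expected 0.65 × 91.345 + 0.35 × 28 = 69.17425. The licensor offers 69.17425 and keeps 150 − 69.17425 = 80.82575.
Round 1 (the licensee proposes): rejecting gives the licensor an expected 0.65 × 80.82575 + 0.35 × 40 = 66.5367375; the licensee offers that and keeps 83.4632625.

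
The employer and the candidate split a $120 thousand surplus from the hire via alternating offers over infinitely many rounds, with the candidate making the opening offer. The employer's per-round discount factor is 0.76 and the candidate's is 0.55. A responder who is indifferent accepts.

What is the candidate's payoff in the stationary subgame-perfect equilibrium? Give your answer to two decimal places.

Let x be the candidate's share when the candidate proposes and y be the employer's share when the employer proposes.
The employer accepts iff offered ≥ 0.76·y, so x = 120 − 0.76y. Symmetrically y = 120 − 0.55x.
Substituting: x = 120 − 0.76(120 − 0.55x), giving x(1 − 0.55·0.76) = 120(1 − 0.76).
So x = 120 × 0.24 / 0.582 ≈ 49.4845, and the employer receives 120 − x ≈ 70.5155.

49.48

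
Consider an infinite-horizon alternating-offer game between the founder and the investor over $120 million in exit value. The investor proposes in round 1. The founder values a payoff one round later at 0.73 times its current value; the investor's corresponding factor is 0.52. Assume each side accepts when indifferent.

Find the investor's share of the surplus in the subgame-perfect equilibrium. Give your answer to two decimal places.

52.22

When the investor proposes, the founder accepts any offer worth at least 0.73 times what the founder would get by proposing next round; and vice versa.
This gives x = 120 − 0.73y and y = 120 − 0.52x, where x and y are each side's share when it proposes.
Hence (1 − 0.73·0.52)x = 120(1 − 0.73), i.e. 0.6204·x = 32.4.
x ≈ 52.2244; the founder's share is 120 − x ≈ 67.7756.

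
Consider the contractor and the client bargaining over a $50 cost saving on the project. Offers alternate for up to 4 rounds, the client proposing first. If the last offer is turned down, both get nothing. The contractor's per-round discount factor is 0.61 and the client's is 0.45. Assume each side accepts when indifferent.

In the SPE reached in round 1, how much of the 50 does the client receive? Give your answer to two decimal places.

Solve by backward induction from round 4.
Round 4 (the contractor proposes): rejection yields 0 for the client; the contractor offers 0 and keeps 50.
Round 3 (the client proposes): the contractor can get 50 next round, worth 0.61 × 50 = 30.5 now; the client offers that and keeps 19.5.
Round 2 (the contractor proposes): the client can get 19.5 next round, worth 0.45 × 19.5 = 8.775 now; the contractor offers that and keeps 41.225.
Round 1 (the client proposes): the contractor can get 41.225 next round, worth 0.61 × 41.225 = 25.14725 now. The client offers 25.14725 and keeps 50 − 25.14725 = 24.85275.

24.85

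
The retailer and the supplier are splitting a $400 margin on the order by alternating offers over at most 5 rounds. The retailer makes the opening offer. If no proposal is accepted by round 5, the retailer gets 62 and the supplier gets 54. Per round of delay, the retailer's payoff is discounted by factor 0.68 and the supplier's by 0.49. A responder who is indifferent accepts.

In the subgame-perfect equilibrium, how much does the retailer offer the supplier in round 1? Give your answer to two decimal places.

89.61

Work backward from the last round.
Round 5 (the retailer proposes): the supplier gets 54 if talks fail, so the retailer offers 54 and keeps 346.
Round 4 (the supplier proposes): the retailer can get 346 next round, worth 0.68 × 346 = 235.28 now, so the supplier offers 235.28, keeping 164.72.
Round 3 (the retailer proposes): the supplier can get 164.72 next round, worth 0.49 × 164.72 = 80.7128 now; the retailer offers that and keeps 319.2872.
Round 2 (the supplier proposes): the retailer can get 319.2872 next round, worth 0.68 × 319.2872 = 217.115296 now, so the supplier offers 217.115296, keeping 182.884704.
Round 1 (the retailer proposes): the supplier can get 182.884704 next round, worth 0.49 × 182.884704 = 89.61350496 now, so the retailer offers 89.61350496, keeping 310.38649504.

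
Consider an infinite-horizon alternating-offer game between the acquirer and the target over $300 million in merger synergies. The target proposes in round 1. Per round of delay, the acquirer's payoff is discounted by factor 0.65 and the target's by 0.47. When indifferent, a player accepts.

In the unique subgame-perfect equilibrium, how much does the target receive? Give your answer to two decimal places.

151.19

In a stationary SPE each proposer offers the other exactly their discounted continuation value.
If the target keeps x when proposing and the acquirer keeps y when proposing, then x = 300 − 0.65y and y = 300 − 0.47x.
Solving: x = 300(1 − 0.65) / (1 − 0.47·0.65) = 105 / 0.6945 ≈ 151.1879.
The acquirer gets 300 − 151.1879 ≈ 148.8121.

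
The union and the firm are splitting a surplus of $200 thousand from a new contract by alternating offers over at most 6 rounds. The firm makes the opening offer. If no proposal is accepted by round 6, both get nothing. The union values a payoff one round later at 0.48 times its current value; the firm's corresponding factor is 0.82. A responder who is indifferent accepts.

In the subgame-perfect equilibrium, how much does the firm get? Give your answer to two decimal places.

Work backward from the last round.
Round 6 (the union proposes): rejection yields 0 for the firm; the union offers 0 and keeps 200.
Round 5 (the firm proposes): the union can get 200 next round, worth 0.48 × 200 = 96 now. The firm offers 96 and keeps 200 − 96 = 104.
Round 4 (the union proposes): the firm can get 104 next round, worth 0.82 × 104 = 85.28 now. The union offers 85.28 and keeps 200 − 85.28 = 114.72.
Round 3 (the firm proposes): the union can get 114.72 next round, worth 0.48 × 114.72 = 55.0656 now. The firm offers 55.0656 and keeps 200 − 55.0656 = 144.9344.
Round 2 (the union proposes): the firm can get 144.9344 next round, worth 0.82 × 144.9344 = 118.846208 now. The union offers 118.846208 and keeps 200 − 118.846208 = 81.153792.
Round 1 (the firm proposes): the union can get 81.153792 next round, worth 0.48 × 81.153792 = 38.95382016 now; the firm offers that and keeps 161.04617984.

161.05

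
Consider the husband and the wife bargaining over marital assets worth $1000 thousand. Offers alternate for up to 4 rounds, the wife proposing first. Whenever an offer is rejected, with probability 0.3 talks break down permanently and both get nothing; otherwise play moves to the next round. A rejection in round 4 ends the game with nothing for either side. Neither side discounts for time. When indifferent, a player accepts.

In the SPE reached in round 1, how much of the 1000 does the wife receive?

Round 4 (the husband proposes): the wife will accept anything ≥ 0, so the husband offers 0 and keeps 1000.
Round 3 (the wife proposes): rejecting gives the husband an expected 0.7 × 1000 = 700, so the wife offers 700, keeping 300.
Round 2 (the husband proposes): rejecting gives the wife an expected 0.7 × 300 = 210, so the husband offers 210, keeping 790.
Round 1 (the wife proposes): rejecting gives the husband an expected 0.7 × 790 = 553. The wife offers 553 and keeps 1000 − 553 = 447.

447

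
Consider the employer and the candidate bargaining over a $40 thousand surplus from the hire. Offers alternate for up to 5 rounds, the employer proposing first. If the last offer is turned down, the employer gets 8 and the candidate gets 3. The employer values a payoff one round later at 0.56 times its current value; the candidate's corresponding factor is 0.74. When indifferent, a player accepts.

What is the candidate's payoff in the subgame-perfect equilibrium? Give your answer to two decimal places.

Round 5 (the employer proposes): the candidate gets 3 if talks fail, so the employer offers 3 and keeps 37.
Round 4 (the candidate proposes): the employer can get 37 next round, worth 0.56 × 37 = 20.72 now; the candidate offers that and keeps 19.28.
Round 3 (the employer proposes): the candidate can get 19.28 next round, worth 0.74 × 19.28 = 14.2672 now; the employer offers that and keeps 25.7328.
Round 2 (the candidate proposes): the employer can get 25.7328 next round, worth 0.56 × 25.7328 = 14.410368 now. The candidate offers 14.410368 and keeps 40 − 14.410368 = 25.589632.
Round 1 (the employer proposes): the candidate can get 25.589632 next round, worth 0.74 × 25.589632 = 18.93632768 now; the employer offers that and keeps 21.06367232.

18.94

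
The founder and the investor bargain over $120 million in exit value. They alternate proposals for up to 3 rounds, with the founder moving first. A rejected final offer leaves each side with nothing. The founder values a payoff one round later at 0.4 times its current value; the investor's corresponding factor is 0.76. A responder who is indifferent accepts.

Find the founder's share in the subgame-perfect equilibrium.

65.28

By backward induction:
Round 3 (the founder proposes): the investor will accept anything ≥ 0, so the founder offers 0 and keeps 120.
Round 2 (the investor proposes): the founder can get 120 next round, worth 0.4 × 120 = 48 now, so the investor offers 48, keeping 72.
Round 1 (the founder proposes): the investor can get 72 next round, worth 0.76 × 72 = 54.72 now, so the founder offers 54.72, keeping 65.28.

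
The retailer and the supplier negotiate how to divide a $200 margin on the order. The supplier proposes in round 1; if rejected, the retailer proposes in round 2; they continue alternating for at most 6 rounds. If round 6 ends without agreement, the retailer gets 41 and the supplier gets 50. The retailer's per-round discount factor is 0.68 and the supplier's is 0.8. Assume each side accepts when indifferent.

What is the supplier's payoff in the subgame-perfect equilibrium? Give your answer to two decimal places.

Round 6 (the retailer proposes): the supplier gets 50 if talks fail, so the retailer offers 50 and keeps 150.
Round 5 (the supplier proposes): the retailer can get 150 next round, worth 0.68 × 150 = 102 now, so the supplier offers 102, keeping 98.
Round 4 (the retailer proposes): the supplier can get 98 next round, worth 0.8 × 98 = 78.4 now. The retailer offers 78.4 and keeps 200 − 78.4 = 121.6.
Round 3 (the supplier proposes): the retailer can get 121.6 next round, worth 0.68 × 121.6 = 82.688 now, so the supplier offers 82.688, keeping 117.312.
Round 2 (the retailer proposes): the supplier can get 117.312 next round, worth 0.8 × 117.312 = 93.8496 now; the retailer offers that and keeps 106.1504.
Round 1 (the supplier proposes): the retailer can get 106.1504 next round, worth 0.68 × 106.1504 = 72.182272 now; the supplier offers that and keeps 127.817728.

127.82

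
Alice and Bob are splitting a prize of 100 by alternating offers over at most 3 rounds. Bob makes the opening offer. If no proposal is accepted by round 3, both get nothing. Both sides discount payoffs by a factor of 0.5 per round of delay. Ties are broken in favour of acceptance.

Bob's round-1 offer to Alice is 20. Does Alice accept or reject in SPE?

Round 3 (Bob proposes): Alice will accept anything ≥ 0, so Bob offers 0 and keeps 100.
Round 2 (Alice proposes): Bob can get 100 next round, worth 0.5 × 100 = 50 now. Alice offers 50 and keeps 100 − 50 = 50.
So by rejecting in round 1, Alice gets 50 next round, worth 0.5 × 50 = 25 now.
Offer 20 < 25, so Alice rejects.

Reject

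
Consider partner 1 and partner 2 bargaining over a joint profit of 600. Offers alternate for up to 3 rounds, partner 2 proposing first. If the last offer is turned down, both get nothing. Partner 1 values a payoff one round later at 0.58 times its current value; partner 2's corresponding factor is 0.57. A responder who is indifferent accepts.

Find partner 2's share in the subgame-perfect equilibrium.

450.36

Round 3 (partner 2 proposes): partner 1 will accept anything ≥ 0, so partner 2 offers 0 and keeps 600.
Round 2 (partner 1 proposes): partner 2 can get 600 next round, worth 0.57 × 600 = 342 now, so partner 1 offers 342, keeping 258.
Round 1 (partner 2 proposes): partner 1 can get 258 next round, worth 0.58 × 258 = 149.64 now; partner 2 offers that and keeps 450.36.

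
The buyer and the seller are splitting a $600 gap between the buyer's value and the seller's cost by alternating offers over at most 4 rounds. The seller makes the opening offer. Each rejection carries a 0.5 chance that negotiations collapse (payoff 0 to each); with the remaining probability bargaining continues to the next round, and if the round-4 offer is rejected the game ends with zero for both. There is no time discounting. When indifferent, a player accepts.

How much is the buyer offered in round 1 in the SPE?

Round 4 (the buyer proposes): the seller will accept anything ≥ 0, so the buyer offers 0 and keeps 600.
Round 3 (the seller proposes): rejecting gives the buyer an expected 0.5 × 600 = 300; the seller offers that and keeps 300.
Round 2 (the buyer proposes): rejecting gives the seller an expected 0.5 × 300 = 150. The buyer offers 150 and keeps 600 − 150 = 450.
Round 1 (the seller proposes): rejecting gives the buyer an expected 0.5 × 450 = 225; the seller offers that and keeps 375.

225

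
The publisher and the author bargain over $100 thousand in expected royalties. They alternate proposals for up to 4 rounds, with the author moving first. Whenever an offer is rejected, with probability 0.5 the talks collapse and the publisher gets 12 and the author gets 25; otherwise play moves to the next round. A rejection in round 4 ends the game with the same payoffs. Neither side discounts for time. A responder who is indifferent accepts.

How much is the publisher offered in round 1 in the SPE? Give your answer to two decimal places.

Round 4 (the publisher proposes): the author gets 25 if talks fail, so the publisher offers 25 and keeps 75.
Round 3 (the author proposes): rejecting gives the publisher an expected 0.5 × 75 + 0.5 × 12 = 43.5. The author offers 43.5 and keeps 100 − 43.5 = 56.5.
Round 2 (the publisher proposes): rejecting gives the author an expected 0.5 × 56.5 + 0.5 × 25 = 40.75, so the publisher offers 40.75, keeping 59.25.
Round 1 (the author proposes): rejecting gives the publisher an expected 0.5 × 59.25 + 0.5 × 12 = 35.625, so the author offers 35.625, keeping 64.375.

35.63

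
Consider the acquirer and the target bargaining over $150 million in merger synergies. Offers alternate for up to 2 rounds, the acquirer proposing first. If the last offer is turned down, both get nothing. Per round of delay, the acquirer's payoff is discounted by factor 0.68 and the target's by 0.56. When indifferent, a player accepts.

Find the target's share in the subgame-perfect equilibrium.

Round 2 (the target proposes): the acquirer will accept anything ≥ 0, so the target offers 0 and keeps 150.
Round 1 (the acquirer proposes): the target can get 150 next round, worth 0.56 × 150 = 84 now, so the acquirer offers 84, keeping 66.

84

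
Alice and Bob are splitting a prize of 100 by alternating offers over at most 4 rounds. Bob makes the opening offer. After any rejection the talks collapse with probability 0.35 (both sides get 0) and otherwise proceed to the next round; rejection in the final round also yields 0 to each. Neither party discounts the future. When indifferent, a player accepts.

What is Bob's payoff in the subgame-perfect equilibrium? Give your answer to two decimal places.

Round 4 (Alice proposes): rejection yields 0 for Bob; Alice offers 0 and keeps 100.
Round 3 (Bob proposes): rejecting gives Alice an expected 0.65 × 100 = 65; Bob offers that and keeps 35.
Round 2 (Alice proposes): rejecting gives Bob an expected 0.65 × 35 = 22.75; Alice offers that and keeps 77.25.
Round 1 (Bob proposes): rejecting gives Alice an expected 0.65 × 77.25 = 50.2125. Bob offers 50.2125 and keeps 100 − 50.2125 = 49.7875.

49.79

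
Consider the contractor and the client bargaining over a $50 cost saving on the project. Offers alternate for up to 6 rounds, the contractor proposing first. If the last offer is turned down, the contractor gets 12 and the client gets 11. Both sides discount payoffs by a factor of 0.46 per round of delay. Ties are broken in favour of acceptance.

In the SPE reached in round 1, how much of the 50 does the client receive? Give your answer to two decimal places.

By backward induction:
Round 6 (the client proposes): the contractor gets 12 if talks fail, so the client offers 12 and keeps 38.
Round 5 (the contractor proposes): the client can get 38 next round, worth 0.46 × 38 = 17.48 now, so the contractor offers 17.48, keeping 32.52.
Round 4 (the client proposes): the contractor can get 32.52 next round, worth 0.46 × 32.52 = 14.9592 now, so the client offers 14.9592, keeping 35.0408.
Round 3 (the contractor proposes): the client can get 35.0408 next round, worth 0.46 × 35.0408 = 16.118768 now. The contractor offers 16.118768 and keeps 50 − 16.118768 = 33.881232.
Round 2 (the client proposes): the contractor can get 33.881232 next round, worth 0.46 × 33.881232 = 15.58536672 now; the client offers that and keeps 34.41463328.
Round 1 (the contractor proposes): the client can get 34.41463328 next round, worth 0.46 × 34.41463328 = 15.8307313088 now; the contractor offers that and keeps 34.1692686912.

15.83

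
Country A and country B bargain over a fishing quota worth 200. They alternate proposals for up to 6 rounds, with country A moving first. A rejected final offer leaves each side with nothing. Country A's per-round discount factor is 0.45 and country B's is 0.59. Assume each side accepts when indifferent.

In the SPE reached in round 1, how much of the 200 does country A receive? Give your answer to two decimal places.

Round 6 (country B proposes): rejection yields 0 for country A; country B offers 0 and keeps 200.
Round 5 (country A proposes): country B can get 200 next round, worth 0.59 × 200 = 118 now, so country A offers 118, keeping 82.
Round 4 (country B proposes): country A can get 82 next round, worth 0.45 × 82 = 36.9 now, so country B offers 36.9, keeping 163.1.
Round 3 (country A proposes): country B can get 163.1 next round, worth 0.59 × 163.1 = 96.229 now, so country A offers 96.229, keeping 103.771.
Round 2 (country B proposes): country A can get 103.771 next round, worth 0.45 × 103.771 = 46.69695 now, so country B offers 46.69695, keeping 153.30305.
Round 1 (country A proposes): country B can get 153.30305 next round, worth 0.59 × 153.30305 = 90.4487995 now; country A offers that and keeps 109.5512005.

109.55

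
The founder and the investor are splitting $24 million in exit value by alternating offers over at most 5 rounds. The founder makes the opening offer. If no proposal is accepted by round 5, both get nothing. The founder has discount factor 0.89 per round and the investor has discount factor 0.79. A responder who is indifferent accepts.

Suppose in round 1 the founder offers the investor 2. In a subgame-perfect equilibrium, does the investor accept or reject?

Reject

Round 5 (the founder proposes): the investor will accept anything ≥ 0, so the founder offers 0 and keeps 24.
Round 4 (the investor proposes): the founder can get 24 next round, worth 0.89 × 24 = 21.36 now; the investor offers that and keeps 2.64.
Round 3 (the founder proposes): the investor can get 2.64 next round, worth 0.79 × 2.64 = 2.0856 now; the founder offers that and keeps 21.9144.
Round 2 (the investor proposes): the founder can get 21.9144 next round, worth 0.89 × 21.9144 = 19.503816 now. The investor offers 19.503816 and keeps 24 − 19.503816 = 4.496184.
So by rejecting in round 1, the investor gets 4.496184 next round, worth 0.79 × 4.496184 = 3.55198536 now.
Offer 2 < 3.55198536, so the investor rejects.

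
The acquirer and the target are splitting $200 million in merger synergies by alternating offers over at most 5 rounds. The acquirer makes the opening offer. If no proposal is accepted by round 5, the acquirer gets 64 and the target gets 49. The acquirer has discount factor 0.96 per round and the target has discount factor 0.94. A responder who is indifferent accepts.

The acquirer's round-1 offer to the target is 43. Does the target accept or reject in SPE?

Round 5 (the acquirer proposes): the target gets 49 if talks fail, so the acquirer offers 49 and keeps 151.
Round 4 (the target proposes): the acquirer can get 151 next round, worth 0.96 × 151 = 144.96 now; the target offers that and keeps 55.04.
Round 3 (the acquirer proposes): the target can get 55.04 next round, worth 0.94 × 55.04 = 51.7376 now. The acquirer offers 51.7376 and keeps 200 − 51.7376 = 148.2624.
Round 2 (the target proposes): the acquirer can get 148.2624 next round, worth 0.96 × 148.2624 = 142.331904 now, so the target offers 142.331904, keeping 57.668096.
So by rejecting in round 1, the target gets 57.668096 next round, worth 0.94 × 57.668096 = 54.20801024 now.
Offer 43 < 54.20801024, so the target rejects.

Reject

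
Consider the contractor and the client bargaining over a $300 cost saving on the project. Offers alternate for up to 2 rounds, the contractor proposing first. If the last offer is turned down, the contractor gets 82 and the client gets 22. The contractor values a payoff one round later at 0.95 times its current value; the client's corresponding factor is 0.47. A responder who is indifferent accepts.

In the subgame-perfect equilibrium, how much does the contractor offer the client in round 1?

Round 2 (the client proposes): the contractor gets 82 if talks fail, so the client offers 82 and keeps 218.
Round 1 (the contractor proposes): the client can get 218 next round, worth 0.47 × 218 = 102.46 now; the contractor offers that and keeps 197.54.

102.46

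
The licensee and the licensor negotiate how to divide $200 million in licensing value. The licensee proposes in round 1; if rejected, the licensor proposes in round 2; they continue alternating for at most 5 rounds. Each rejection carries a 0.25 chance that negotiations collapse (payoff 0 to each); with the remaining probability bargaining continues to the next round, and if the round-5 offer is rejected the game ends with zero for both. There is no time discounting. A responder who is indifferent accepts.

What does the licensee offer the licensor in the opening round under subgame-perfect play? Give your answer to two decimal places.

By backward induction:
Round 5 (the licensee proposes): the licensor will accept anything ≥ 0, so the licensee offers 0 and keeps 200.
Round 4 (the licensor proposes): rejecting gives the licensee an expected 0.75 × 200 = 150. The licensor offers 150 and keeps 200 − 150 = 50.
Round 3 (the licensee proposes): rejecting gives the licensor an expected 0.75 × 50 = 37.5; the licensee offers that and keeps 162.5.
Round 2 (the licensor proposes): rejecting gives the licensee an expected 0.75 × 162.5 = 121.875. The licensor offers 121.875 and keeps 200 − 121.875 = 78.125.
Round 1 (the licensee proposes): rejecting gives the licensor an expected 0.75 × 78.125 = 58.59375; the licensee offers that and keeps 141.40625.

58.59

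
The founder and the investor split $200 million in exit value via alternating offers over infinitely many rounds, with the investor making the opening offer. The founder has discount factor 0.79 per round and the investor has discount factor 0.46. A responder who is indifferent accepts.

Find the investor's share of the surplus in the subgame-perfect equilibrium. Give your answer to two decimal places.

65.98

Let x be the investor's share when the investor proposes and y be the founder's share when the founder proposes.
The founder accepts iff offered ≥ 0.79·y, so x = 200 − 0.79y. Symmetrically y = 200 − 0.46x.
Substituting: x = 200 − 0.79(200 − 0.46x), giving x(1 − 0.46·0.79) = 200(1 − 0.79).
So x = 200 × 0.21 / 0.6366 ≈ 65.9755, and the founder receives 200 − x ≈ 134.0245.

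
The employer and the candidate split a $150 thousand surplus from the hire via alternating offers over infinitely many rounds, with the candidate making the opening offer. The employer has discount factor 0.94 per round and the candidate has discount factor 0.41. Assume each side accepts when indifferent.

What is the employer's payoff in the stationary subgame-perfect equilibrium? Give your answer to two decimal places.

When the candidate proposes, the employer accepts any offer worth at least 0.94 times what the employer would get by proposing next round; and vice versa.
This gives x = 150 − 0.94y and y = 150 − 0.41x, where x and y are each side's share when it proposes.
Hence (1 − 0.94·0.41)x = 150(1 − 0.94), i.e. 0.6146·x = 9.
x ≈ 14.6437; the employer's share is 150 − x ≈ 135.3563.

135.36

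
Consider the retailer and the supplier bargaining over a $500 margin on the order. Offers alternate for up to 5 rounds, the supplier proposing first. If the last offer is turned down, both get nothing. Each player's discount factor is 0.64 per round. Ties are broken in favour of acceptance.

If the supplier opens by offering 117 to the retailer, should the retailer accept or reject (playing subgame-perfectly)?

Reject

Round 5 (the supplier proposes): rejection yields 0 for the retailer; the supplier offers 0 and keeps 500.
Round 4 (the retailer proposes): the supplier can get 500 next round, worth 0.64 × 500 = 320 now; the retailer offers that and keeps 180.
Round 3 (the supplier proposes): the retailer can get 180 next round, worth 0.64 × 180 = 115.2 now, so the supplier offers 115.2, keeping 384.8.
Round 2 (the retailer proposes): the supplier can get 384.8 next round, worth 0.64 × 384.8 = 246.272 now. The retailer offers 246.272 and keeps 500 − 246.272 = 253.728.
So by rejecting in round 1, the retailer gets 253.728 next round, worth 0.64 × 253.728 = 162.38592 now.
Offer 117 < 162.38592, so the retailer rejects.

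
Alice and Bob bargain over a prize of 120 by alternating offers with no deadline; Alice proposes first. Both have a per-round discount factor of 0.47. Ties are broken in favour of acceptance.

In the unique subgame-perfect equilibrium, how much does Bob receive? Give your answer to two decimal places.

Let x be Alice's share when Alice proposes and y be Bob's share when Bob proposes.
Bob accepts iff offered ≥ 0.47·y, so x = 120 − 0.47y. Symmetrically y = 120 − 0.47x.
Substituting: x = 120 − 0.47(120 − 0.47x), giving x(1 − 0.47·0.47) = 120(1 − 0.47).
So x = 120 × 0.53 / 0.7791 ≈ 81.6327, and Bob receives 120 − x ≈ 38.3673.

38.37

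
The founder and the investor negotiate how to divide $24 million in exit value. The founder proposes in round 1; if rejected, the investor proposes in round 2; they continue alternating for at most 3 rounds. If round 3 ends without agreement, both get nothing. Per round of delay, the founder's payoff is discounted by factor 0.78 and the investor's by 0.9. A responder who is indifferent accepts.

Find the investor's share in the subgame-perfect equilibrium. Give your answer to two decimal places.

Work backward from the last round.
Round 3 (the founder proposes): rejection yields 0 for the investor; the founder offers 0 and keeps 24.
Round 2 (the investor proposes): the founder can get 24 next round, worth 0.78 × 24 = 18.72 now; the investor offers that and keeps 5.28.
Round 1 (the founder proposes): the investor can get 5.28 next round, worth 0.9 × 5.28 = 4.752 now. The founder offers 4.752 and keeps 24 − 4.752 = 19.248.

4.75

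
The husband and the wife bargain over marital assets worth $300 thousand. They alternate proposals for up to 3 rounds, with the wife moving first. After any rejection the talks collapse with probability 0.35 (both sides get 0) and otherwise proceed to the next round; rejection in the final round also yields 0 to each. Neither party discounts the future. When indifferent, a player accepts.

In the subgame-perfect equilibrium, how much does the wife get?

231.75

By backward induction:
Round 3 (the wife proposes): the husband will accept anything ≥ 0, so the wife offers 0 and keeps 300.
Round 2 (the husband proposes): rejecting gives the wife an expected 0.65 × 300 = 195. The husband offers 195 and keeps 300 − 195 = 105.
Round 1 (the wife proposes): rejecting gives the husband an expected 0.65 × 105 = 68.25; the wife offers that and keeps 231.75.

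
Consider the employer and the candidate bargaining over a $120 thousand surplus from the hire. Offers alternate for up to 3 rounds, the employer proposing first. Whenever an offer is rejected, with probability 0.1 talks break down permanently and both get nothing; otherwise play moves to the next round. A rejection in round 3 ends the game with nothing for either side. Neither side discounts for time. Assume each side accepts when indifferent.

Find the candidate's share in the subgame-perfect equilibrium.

Round 3 (the employer proposes): rejection yields 0 for the candidate; the employer offers 0 and keeps 120.
Round 2 (the candidate proposes): rejecting gives the employer an expected 0.9 × 120 = 108, so the candidate offers 108, keeping 12.
Round 1 (the employer proposes): rejecting gives the candidate an expected 0.9 × 12 = 10.8, so the employer offers 10.8, keeping 109.2.

10.8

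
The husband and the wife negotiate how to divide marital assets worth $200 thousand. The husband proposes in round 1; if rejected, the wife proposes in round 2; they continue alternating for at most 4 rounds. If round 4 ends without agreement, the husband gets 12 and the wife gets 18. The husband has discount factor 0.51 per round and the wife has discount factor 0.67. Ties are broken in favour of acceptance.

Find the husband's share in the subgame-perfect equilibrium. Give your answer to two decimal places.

91.30

Work backward from the last round.
Round 4 (the wife proposes): the husband gets 12 if talks fail, so the wife offers 12 and keeps 188.
Round 3 (the husband proposes): the wife can get 188 next round, worth 0.67 × 188 = 125.96 now. The husband offers 125.96 and keeps 200 − 125.96 = 74.04.
Round 2 (the wife proposes): the husband can get 74.04 next round, worth 0.51 × 74.04 = 37.7604 now, so the wife offers 37.7604, keeping 162.2396.
Round 1 (the husband proposes): the wife can get 162.2396 next round, worth 0.67 × 162.2396 = 108.700532 now, so the husband offers 108.700532, keeping 91.299468.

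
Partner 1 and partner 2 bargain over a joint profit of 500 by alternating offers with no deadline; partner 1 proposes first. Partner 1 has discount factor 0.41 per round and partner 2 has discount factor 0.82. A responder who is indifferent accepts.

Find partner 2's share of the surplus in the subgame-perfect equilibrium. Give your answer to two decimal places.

364.42

In a stationary SPE each proposer offers the other exactly their discounted continuation value.
If partner 1 keeps x when proposing and partner 2 keeps y when proposing, then x = 500 − 0.82y and y = 500 − 0.41x.
Solving: x = 500(1 − 0.82) / (1 − 0.41·0.82) = 90 / 0.6638 ≈ 135.5830.
Partner 2 gets 500 − 135.5830 ≈ 364.4170.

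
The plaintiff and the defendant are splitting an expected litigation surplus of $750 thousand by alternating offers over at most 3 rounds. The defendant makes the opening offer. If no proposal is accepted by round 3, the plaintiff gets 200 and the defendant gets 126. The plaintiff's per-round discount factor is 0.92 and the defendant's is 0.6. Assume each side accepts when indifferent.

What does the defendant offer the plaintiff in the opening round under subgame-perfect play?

Work backward from the last round.
Round 3 (the defendant proposes): the plaintiff gets 200 if talks fail, so the defendant offers 200 and keeps 550.
Round 2 (the plaintiff proposes): the defendant can get 550 next round, worth 0.6 × 550 = 330 now; the plaintiff offers that and keeps 420.
Round 1 (the defendant proposes): the plaintiff can get 420 next round, worth 0.92 × 420 = 386.4 now. The defendant offers 386.4 and keeps 750 − 386.4 = 363.6.

386.4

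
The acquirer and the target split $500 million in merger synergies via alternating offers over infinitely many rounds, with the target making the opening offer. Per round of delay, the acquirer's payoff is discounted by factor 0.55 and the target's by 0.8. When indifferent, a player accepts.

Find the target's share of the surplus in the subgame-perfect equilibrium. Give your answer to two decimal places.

Let x be the target's share when the target proposes and y be the acquirer's share when the acquirer proposes.
The acquirer accepts iff offered ≥ 0.55·y, so x = 500 − 0.55y. Symmetrically y = 500 − 0.8x.
Substituting: x = 500 − 0.55(500 − 0.8x), giving x(1 − 0.8·0.55) = 500(1 − 0.55).
So x = 500 × 0.45 / 0.56 ≈ 401.7857, and the acquirer receives 500 − x ≈ 98.2143.

401.79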